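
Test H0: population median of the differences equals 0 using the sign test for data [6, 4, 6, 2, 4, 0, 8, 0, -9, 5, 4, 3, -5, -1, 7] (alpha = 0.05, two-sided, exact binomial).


Step 1: Discard zero differences. Original n = 15; n_eff = number of nonzero differences = 13.
Nonzero differences (with sign): +6, +4, +6, +2, +4, +8, -9, +5, +4, +3, -5, -1, +7
Step 2: Count signs: positive = 10, negative = 3.
Step 3: Under H0: P(positive) = 0.5, so the number of positives S ~ Bin(13, 0.5).
Step 4: Two-sided exact p-value = sum of Bin(13,0.5) probabilities at or below the observed probability = 0.092285.
Step 5: alpha = 0.05. fail to reject H0.

n_eff = 13, pos = 10, neg = 3, p = 0.092285, fail to reject H0.


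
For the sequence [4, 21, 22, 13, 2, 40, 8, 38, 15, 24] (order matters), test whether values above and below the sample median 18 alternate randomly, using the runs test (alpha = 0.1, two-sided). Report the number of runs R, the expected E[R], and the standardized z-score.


Step 1: Compute median = 18; label A = above, B = below.
Labels in order: BAABBABABA  (n_A = 5, n_B = 5)
Step 2: Count runs R = 8.
Step 3: Under H0 (random ordering), E[R] = 2*n_A*n_B/(n_A+n_B) + 1 = 2*5*5/10 + 1 = 6.0000.
        Var[R] = 2*n_A*n_B*(2*n_A*n_B - n_A - n_B) / ((n_A+n_B)^2 * (n_A+n_B-1)) = 2000/900 = 2.2222.
        SD[R] = 1.4907.
Step 4: Continuity-corrected z = (R - 0.5 - E[R]) / SD[R] = (8 - 0.5 - 6.0000) / 1.4907 = 1.0062.
Step 5: Two-sided p-value via normal approximation = 2*(1 - Phi(|z|)) = 0.314305.
Step 6: alpha = 0.1. fail to reject H0.

R = 8, z = 1.0062, p = 0.314305, fail to reject H0.


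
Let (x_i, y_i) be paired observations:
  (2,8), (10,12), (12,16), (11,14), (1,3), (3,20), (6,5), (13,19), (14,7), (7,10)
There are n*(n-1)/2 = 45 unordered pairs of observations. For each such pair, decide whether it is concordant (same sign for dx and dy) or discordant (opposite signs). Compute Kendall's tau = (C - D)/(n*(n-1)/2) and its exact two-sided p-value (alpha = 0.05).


Step 1: Enumerate the 45 unordered pairs (i,j) with i<j and classify each by sign(x_j-x_i) * sign(y_j-y_i).
  (1,2):dx=+8,dy=+4->C; (1,3):dx=+10,dy=+8->C; (1,4):dx=+9,dy=+6->C; (1,5):dx=-1,dy=-5->C
  (1,6):dx=+1,dy=+12->C; (1,7):dx=+4,dy=-3->D; (1,8):dx=+11,dy=+11->C; (1,9):dx=+12,dy=-1->D
  (1,10):dx=+5,dy=+2->C; (2,3):dx=+2,dy=+4->C; (2,4):dx=+1,dy=+2->C; (2,5):dx=-9,dy=-9->C
  (2,6):dx=-7,dy=+8->D; (2,7):dx=-4,dy=-7->C; (2,8):dx=+3,dy=+7->C; (2,9):dx=+4,dy=-5->D
  (2,10):dx=-3,dy=-2->C; (3,4):dx=-1,dy=-2->C; (3,5):dx=-11,dy=-13->C; (3,6):dx=-9,dy=+4->D
  (3,7):dx=-6,dy=-11->C; (3,8):dx=+1,dy=+3->C; (3,9):dx=+2,dy=-9->D; (3,10):dx=-5,dy=-6->C
  (4,5):dx=-10,dy=-11->C; (4,6):dx=-8,dy=+6->D; (4,7):dx=-5,dy=-9->C; (4,8):dx=+2,dy=+5->C
  (4,9):dx=+3,dy=-7->D; (4,10):dx=-4,dy=-4->C; (5,6):dx=+2,dy=+17->C; (5,7):dx=+5,dy=+2->C
  (5,8):dx=+12,dy=+16->C; (5,9):dx=+13,dy=+4->C; (5,10):dx=+6,dy=+7->C; (6,7):dx=+3,dy=-15->D
  (6,8):dx=+10,dy=-1->D; (6,9):dx=+11,dy=-13->D; (6,10):dx=+4,dy=-10->D; (7,8):dx=+7,dy=+14->C
  (7,9):dx=+8,dy=+2->C; (7,10):dx=+1,dy=+5->C; (8,9):dx=+1,dy=-12->D; (8,10):dx=-6,dy=-9->C
  (9,10):dx=-7,dy=+3->D
Step 2: C = 31, D = 14, total pairs = 45.
Step 3: tau = (C - D)/(n(n-1)/2) = (31 - 14)/45 = 0.377778.
Step 4: Exact two-sided p-value (enumerate n! = 3628800 permutations of y under H0): p = 0.155742.
Step 5: alpha = 0.05. fail to reject H0.

tau_b = 0.3778 (C=31, D=14), p = 0.155742, fail to reject H0.


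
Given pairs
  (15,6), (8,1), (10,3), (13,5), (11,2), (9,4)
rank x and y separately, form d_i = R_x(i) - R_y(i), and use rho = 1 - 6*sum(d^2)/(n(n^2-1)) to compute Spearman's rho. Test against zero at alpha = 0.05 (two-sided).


Step 1: Rank x and y separately (midranks; no ties here).
rank(x): 15->6, 8->1, 10->3, 13->5, 11->4, 9->2
rank(y): 6->6, 1->1, 3->3, 5->5, 2->2, 4->4
Step 2: d_i = R_x(i) - R_y(i); compute d_i^2.
  (6-6)^2=0, (1-1)^2=0, (3-3)^2=0, (5-5)^2=0, (4-2)^2=4, (2-4)^2=4
sum(d^2) = 8.
Step 3: rho = 1 - 6*8 / (6*(6^2 - 1)) = 1 - 48/210 = 0.771429.
Step 4: Under H0, t = rho * sqrt((n-2)/(1-rho^2)) = 2.4247 ~ t(4).
Step 5: Two-sided p-value from the t-distribution with 4 df = 0.072397.
Step 6: alpha = 0.05. fail to reject H0.

rho = 0.7714, p = 0.072397, fail to reject H0 at alpha = 0.05.


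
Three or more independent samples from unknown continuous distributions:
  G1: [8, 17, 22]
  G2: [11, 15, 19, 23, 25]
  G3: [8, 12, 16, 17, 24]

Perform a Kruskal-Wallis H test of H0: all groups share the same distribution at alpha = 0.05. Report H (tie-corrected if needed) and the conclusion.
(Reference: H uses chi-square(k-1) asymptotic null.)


Step 1: Combine all N = 13 observations and assign midranks.
sorted (value, group, rank): (8,G1,1.5), (8,G3,1.5), (11,G2,3), (12,G3,4), (15,G2,5), (16,G3,6), (17,G1,7.5), (17,G3,7.5), (19,G2,9), (22,G1,10), (23,G2,11), (24,G3,12), (25,G2,13)
Step 2: Sum ranks within each group.
R_1 = 19 (n_1 = 3)
R_2 = 41 (n_2 = 5)
R_3 = 31 (n_3 = 5)
Step 3: H = 12/(N(N+1)) * sum(R_i^2/n_i) - 3(N+1)
     = 12/(13*14) * (19^2/3 + 41^2/5 + 31^2/5) - 3*14
     = 0.065934 * 648.733 - 42
     = 0.773626.
Step 4: Ties present; correction factor C = 1 - 12/(13^3 - 13) = 0.994505. Corrected H = 0.773626 / 0.994505 = 0.777901.
Step 5: Under H0, H ~ chi^2(2); p-value = 0.677768.
Step 6: alpha = 0.05. fail to reject H0.

H = 0.7779, df = 2, p = 0.677768, fail to reject H0.


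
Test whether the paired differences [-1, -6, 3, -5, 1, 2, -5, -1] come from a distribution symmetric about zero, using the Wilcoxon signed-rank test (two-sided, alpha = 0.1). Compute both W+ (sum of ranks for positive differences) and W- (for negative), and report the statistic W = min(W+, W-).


Step 1: Drop any zero differences (none here) and take |d_i|.
|d| = [1, 6, 3, 5, 1, 2, 5, 1]
Step 2: Midrank |d_i| (ties get averaged ranks).
ranks: |1|->2, |6|->8, |3|->5, |5|->6.5, |1|->2, |2|->4, |5|->6.5, |1|->2
Step 3: Attach original signs; sum ranks with positive sign and with negative sign.
W+ = 5 + 2 + 4 = 11
W- = 2 + 8 + 6.5 + 6.5 + 2 = 25
(Check: W+ + W- = 36 should equal n(n+1)/2 = 36.)
Step 4: Test statistic W = min(W+, W-) = 11.
Step 5: Ties in |d|, so use the tie-corrected normal approximation.
        E[W] = n(n+1)/4 = 8*9/4 = 18.
        Tie groups: |d|=1 (t=3), |d|=5 (t=2); sum(t^3 - t) = 30.
        Var[W] = n(n+1)(2n+1)/24 - sum(t^3-t)/48 = 1224/24 - 30/48 = 50.375.
        z = (W - E[W]) / sqrt(Var[W]) = (11 - 18) / 7.0975 = -0.9863.
        Two-sided p = 2*Phi(z) = 0.324007.
Step 6: alpha = 0.1. fail to reject H0.

W+ = 11, W- = 25, W = min = 11, p = 0.324007, fail to reject H0.


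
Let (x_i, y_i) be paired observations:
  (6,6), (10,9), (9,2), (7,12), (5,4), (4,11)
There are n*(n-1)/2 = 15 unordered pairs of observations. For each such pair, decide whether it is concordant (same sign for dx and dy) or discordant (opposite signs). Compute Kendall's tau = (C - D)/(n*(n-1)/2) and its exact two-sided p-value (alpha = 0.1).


Step 1: Enumerate the 15 unordered pairs (i,j) with i<j and classify each by sign(x_j-x_i) * sign(y_j-y_i).
  (1,2):dx=+4,dy=+3->C; (1,3):dx=+3,dy=-4->D; (1,4):dx=+1,dy=+6->C; (1,5):dx=-1,dy=-2->C
  (1,6):dx=-2,dy=+5->D; (2,3):dx=-1,dy=-7->C; (2,4):dx=-3,dy=+3->D; (2,5):dx=-5,dy=-5->C
  (2,6):dx=-6,dy=+2->D; (3,4):dx=-2,dy=+10->D; (3,5):dx=-4,dy=+2->D; (3,6):dx=-5,dy=+9->D
  (4,5):dx=-2,dy=-8->C; (4,6):dx=-3,dy=-1->C; (5,6):dx=-1,dy=+7->D
Step 2: C = 7, D = 8, total pairs = 15.
Step 3: tau = (C - D)/(n(n-1)/2) = (7 - 8)/15 = -0.066667.
Step 4: Exact two-sided p-value (enumerate n! = 720 permutations of y under H0): p = 1.000000.
Step 5: alpha = 0.1. fail to reject H0.

tau_b = -0.0667 (C=7, D=8), p = 1.000000, fail to reject H0.


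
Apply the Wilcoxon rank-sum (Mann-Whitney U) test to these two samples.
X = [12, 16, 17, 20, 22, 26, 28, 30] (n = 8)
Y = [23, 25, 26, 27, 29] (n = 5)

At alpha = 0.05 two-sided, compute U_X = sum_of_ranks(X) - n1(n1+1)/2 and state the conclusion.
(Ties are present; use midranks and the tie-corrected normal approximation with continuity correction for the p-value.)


Step 1: Combine and sort all 13 observations; assign midranks.
sorted (value, group): (12,X), (16,X), (17,X), (20,X), (22,X), (23,Y), (25,Y), (26,X), (26,Y), (27,Y), (28,X), (29,Y), (30,X)
ranks: 12->1, 16->2, 17->3, 20->4, 22->5, 23->6, 25->7, 26->8.5, 26->8.5, 27->10, 28->11, 29->12, 30->13
Step 2: Rank sum for X: R1 = 1 + 2 + 3 + 4 + 5 + 8.5 + 11 + 13 = 47.5.
Step 3: U_X = R1 - n1(n1+1)/2 = 47.5 - 8*9/2 = 47.5 - 36 = 11.5.
       U_Y = n1*n2 - U_X = 40 - 11.5 = 28.5.
Step 4: Ties are present, so use the tie-corrected normal approximation (with continuity correction) for the p-value.
Step 5: p-value = 0.240919; compare to alpha = 0.05. fail to reject H0.

U_X = 11.5, p = 0.240919, fail to reject H0 at alpha = 0.05.


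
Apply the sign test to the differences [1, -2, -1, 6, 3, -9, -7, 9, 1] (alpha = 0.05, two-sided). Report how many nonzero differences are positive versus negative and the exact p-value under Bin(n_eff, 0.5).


Step 1: Discard zero differences. Original n = 9; n_eff = number of nonzero differences = 9.
Nonzero differences (with sign): +1, -2, -1, +6, +3, -9, -7, +9, +1
Step 2: Count signs: positive = 5, negative = 4.
Step 3: Under H0: P(positive) = 0.5, so the number of positives S ~ Bin(9, 0.5).
Step 4: Two-sided exact p-value = sum of Bin(9,0.5) probabilities at or below the observed probability = 1.000000.
Step 5: alpha = 0.05. fail to reject H0.

n_eff = 9, pos = 5, neg = 4, p = 1.000000, fail to reject H0.


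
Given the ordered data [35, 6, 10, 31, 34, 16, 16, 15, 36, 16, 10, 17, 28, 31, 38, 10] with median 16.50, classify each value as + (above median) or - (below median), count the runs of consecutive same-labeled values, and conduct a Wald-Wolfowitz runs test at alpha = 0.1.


Step 1: Compute median = 16.50; label A = above, B = below.
Labels in order: ABBAABBBABBAAAAB  (n_A = 8, n_B = 8)
Step 2: Count runs R = 8.
Step 3: Under H0 (random ordering), E[R] = 2*n_A*n_B/(n_A+n_B) + 1 = 2*8*8/16 + 1 = 9.0000.
        Var[R] = 2*n_A*n_B*(2*n_A*n_B - n_A - n_B) / ((n_A+n_B)^2 * (n_A+n_B-1)) = 14336/3840 = 3.7333.
        SD[R] = 1.9322.
Step 4: Continuity-corrected z = (R + 0.5 - E[R]) / SD[R] = (8 + 0.5 - 9.0000) / 1.9322 = -0.2588.
Step 5: Two-sided p-value via normal approximation = 2*(1 - Phi(|z|)) = 0.795809.
Step 6: alpha = 0.1. fail to reject H0.

R = 8, z = -0.2588, p = 0.795809, fail to reject H0.


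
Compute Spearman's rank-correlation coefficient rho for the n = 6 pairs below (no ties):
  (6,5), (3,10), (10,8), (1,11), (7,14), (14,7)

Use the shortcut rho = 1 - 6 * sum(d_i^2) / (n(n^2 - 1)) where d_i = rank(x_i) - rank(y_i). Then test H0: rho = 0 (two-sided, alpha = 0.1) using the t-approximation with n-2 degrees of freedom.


Step 1: Rank x and y separately (midranks; no ties here).
rank(x): 6->3, 3->2, 10->5, 1->1, 7->4, 14->6
rank(y): 5->1, 10->4, 8->3, 11->5, 14->6, 7->2
Step 2: d_i = R_x(i) - R_y(i); compute d_i^2.
  (3-1)^2=4, (2-4)^2=4, (5-3)^2=4, (1-5)^2=16, (4-6)^2=4, (6-2)^2=16
sum(d^2) = 48.
Step 3: rho = 1 - 6*48 / (6*(6^2 - 1)) = 1 - 288/210 = -0.371429.
Step 4: Under H0, t = rho * sqrt((n-2)/(1-rho^2)) = -0.8001 ~ t(4).
Step 5: Two-sided p-value from the t-distribution with 4 df = 0.468478.
Step 6: alpha = 0.1. fail to reject H0.

rho = -0.3714, p = 0.468478, fail to reject H0 at alpha = 0.1.


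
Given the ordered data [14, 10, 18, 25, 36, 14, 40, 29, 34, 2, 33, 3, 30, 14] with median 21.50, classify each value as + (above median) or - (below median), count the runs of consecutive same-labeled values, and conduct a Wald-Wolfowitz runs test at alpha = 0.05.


Step 1: Compute median = 21.50; label A = above, B = below.
Labels in order: BBBAABAAABABAB  (n_A = 7, n_B = 7)
Step 2: Count runs R = 9.
Step 3: Under H0 (random ordering), E[R] = 2*n_A*n_B/(n_A+n_B) + 1 = 2*7*7/14 + 1 = 8.0000.
        Var[R] = 2*n_A*n_B*(2*n_A*n_B - n_A - n_B) / ((n_A+n_B)^2 * (n_A+n_B-1)) = 8232/2548 = 3.2308.
        SD[R] = 1.7974.
Step 4: Continuity-corrected z = (R - 0.5 - E[R]) / SD[R] = (9 - 0.5 - 8.0000) / 1.7974 = 0.2782.
Step 5: Two-sided p-value via normal approximation = 2*(1 - Phi(|z|)) = 0.780879.
Step 6: alpha = 0.05. fail to reject H0.

R = 9, z = 0.2782, p = 0.780879, fail to reject H0.


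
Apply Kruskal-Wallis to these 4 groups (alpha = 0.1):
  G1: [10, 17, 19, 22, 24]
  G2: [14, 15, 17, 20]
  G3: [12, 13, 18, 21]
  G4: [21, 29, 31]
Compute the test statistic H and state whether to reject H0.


Step 1: Combine all N = 16 observations and assign midranks.
sorted (value, group, rank): (10,G1,1), (12,G3,2), (13,G3,3), (14,G2,4), (15,G2,5), (17,G1,6.5), (17,G2,6.5), (18,G3,8), (19,G1,9), (20,G2,10), (21,G3,11.5), (21,G4,11.5), (22,G1,13), (24,G1,14), (29,G4,15), (31,G4,16)
Step 2: Sum ranks within each group.
R_1 = 43.5 (n_1 = 5)
R_2 = 25.5 (n_2 = 4)
R_3 = 24.5 (n_3 = 4)
R_4 = 42.5 (n_4 = 3)
Step 3: H = 12/(N(N+1)) * sum(R_i^2/n_i) - 3(N+1)
     = 12/(16*17) * (43.5^2/5 + 25.5^2/4 + 24.5^2/4 + 42.5^2/3) - 3*17
     = 0.044118 * 1293.16 - 51
     = 6.051103.
Step 4: Ties present; correction factor C = 1 - 12/(16^3 - 16) = 0.997059. Corrected H = 6.051103 / 0.997059 = 6.068953.
Step 5: Under H0, H ~ chi^2(3); p-value = 0.108303.
Step 6: alpha = 0.1. fail to reject H0.

H = 6.0690, df = 3, p = 0.108303, fail to reject H0.


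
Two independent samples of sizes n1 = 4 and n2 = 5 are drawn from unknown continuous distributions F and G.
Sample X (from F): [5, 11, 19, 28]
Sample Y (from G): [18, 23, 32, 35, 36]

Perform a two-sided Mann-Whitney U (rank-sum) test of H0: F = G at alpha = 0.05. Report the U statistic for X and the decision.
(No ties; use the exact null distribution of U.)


Step 1: Combine and sort all 9 observations; assign midranks.
sorted (value, group): (5,X), (11,X), (18,Y), (19,X), (23,Y), (28,X), (32,Y), (35,Y), (36,Y)
ranks: 5->1, 11->2, 18->3, 19->4, 23->5, 28->6, 32->7, 35->8, 36->9
Step 2: Rank sum for X: R1 = 1 + 2 + 4 + 6 = 13.
Step 3: U_X = R1 - n1(n1+1)/2 = 13 - 4*5/2 = 13 - 10 = 3.
       U_Y = n1*n2 - U_X = 20 - 3 = 17.
Step 4: No ties, so the exact null distribution of U (based on enumerating the C(9,4) = 126 equally likely rank assignments) gives the two-sided p-value.
Step 5: p-value = 0.111111; compare to alpha = 0.05. fail to reject H0.

U_X = 3, p = 0.111111, fail to reject H0 at alpha = 0.05.


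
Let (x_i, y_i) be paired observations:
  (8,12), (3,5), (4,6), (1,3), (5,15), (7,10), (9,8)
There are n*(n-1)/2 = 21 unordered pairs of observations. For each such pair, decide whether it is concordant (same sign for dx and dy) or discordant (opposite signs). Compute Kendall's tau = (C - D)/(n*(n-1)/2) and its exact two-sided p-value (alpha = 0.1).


Step 1: Enumerate the 21 unordered pairs (i,j) with i<j and classify each by sign(x_j-x_i) * sign(y_j-y_i).
  (1,2):dx=-5,dy=-7->C; (1,3):dx=-4,dy=-6->C; (1,4):dx=-7,dy=-9->C; (1,5):dx=-3,dy=+3->D
  (1,6):dx=-1,dy=-2->C; (1,7):dx=+1,dy=-4->D; (2,3):dx=+1,dy=+1->C; (2,4):dx=-2,dy=-2->C
  (2,5):dx=+2,dy=+10->C; (2,6):dx=+4,dy=+5->C; (2,7):dx=+6,dy=+3->C; (3,4):dx=-3,dy=-3->C
  (3,5):dx=+1,dy=+9->C; (3,6):dx=+3,dy=+4->C; (3,7):dx=+5,dy=+2->C; (4,5):dx=+4,dy=+12->C
  (4,6):dx=+6,dy=+7->C; (4,7):dx=+8,dy=+5->C; (5,6):dx=+2,dy=-5->D; (5,7):dx=+4,dy=-7->D
  (6,7):dx=+2,dy=-2->D
Step 2: C = 16, D = 5, total pairs = 21.
Step 3: tau = (C - D)/(n(n-1)/2) = (16 - 5)/21 = 0.523810.
Step 4: Exact two-sided p-value (enumerate n! = 5040 permutations of y under H0): p = 0.136111.
Step 5: alpha = 0.1. fail to reject H0.

tau_b = 0.5238 (C=16, D=5), p = 0.136111, fail to reject H0.


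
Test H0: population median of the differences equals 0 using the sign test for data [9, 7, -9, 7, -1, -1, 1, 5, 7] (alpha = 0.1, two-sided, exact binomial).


Step 1: Discard zero differences. Original n = 9; n_eff = number of nonzero differences = 9.
Nonzero differences (with sign): +9, +7, -9, +7, -1, -1, +1, +5, +7
Step 2: Count signs: positive = 6, negative = 3.
Step 3: Under H0: P(positive) = 0.5, so the number of positives S ~ Bin(9, 0.5).
Step 4: Two-sided exact p-value = sum of Bin(9,0.5) probabilities at or below the observed probability = 0.507812.
Step 5: alpha = 0.1. fail to reject H0.

n_eff = 9, pos = 6, neg = 3, p = 0.507812, fail to reject H0.


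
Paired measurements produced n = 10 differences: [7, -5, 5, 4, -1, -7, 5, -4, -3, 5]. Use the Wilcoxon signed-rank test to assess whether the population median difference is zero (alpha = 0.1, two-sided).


Step 1: Drop any zero differences (none here) and take |d_i|.
|d| = [7, 5, 5, 4, 1, 7, 5, 4, 3, 5]
Step 2: Midrank |d_i| (ties get averaged ranks).
ranks: |7|->9.5, |5|->6.5, |5|->6.5, |4|->3.5, |1|->1, |7|->9.5, |5|->6.5, |4|->3.5, |3|->2, |5|->6.5
Step 3: Attach original signs; sum ranks with positive sign and with negative sign.
W+ = 9.5 + 6.5 + 3.5 + 6.5 + 6.5 = 32.5
W- = 6.5 + 1 + 9.5 + 3.5 + 2 = 22.5
(Check: W+ + W- = 55 should equal n(n+1)/2 = 55.)
Step 4: Test statistic W = min(W+, W-) = 22.5.
Step 5: Ties in |d|, so use the tie-corrected normal approximation.
        E[W] = n(n+1)/4 = 10*11/4 = 27.5.
        Tie groups: |d|=4 (t=2), |d|=5 (t=4), |d|=7 (t=2); sum(t^3 - t) = 72.
        Var[W] = n(n+1)(2n+1)/24 - sum(t^3-t)/48 = 2310/24 - 72/48 = 94.75.
        z = (W - E[W]) / sqrt(Var[W]) = (22.5 - 27.5) / 9.7340 = -0.5137.
        Two-sided p = 2*Phi(z) = 0.607486.
Step 6: alpha = 0.1. fail to reject H0.

W+ = 32.5, W- = 22.5, W = min = 22.5, p = 0.607486, fail to reject H0.


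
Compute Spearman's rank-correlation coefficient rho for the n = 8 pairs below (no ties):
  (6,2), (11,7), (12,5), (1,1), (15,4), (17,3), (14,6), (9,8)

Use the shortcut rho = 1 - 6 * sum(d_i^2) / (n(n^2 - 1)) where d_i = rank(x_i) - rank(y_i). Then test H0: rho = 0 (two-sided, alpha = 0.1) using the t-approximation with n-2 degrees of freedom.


Step 1: Rank x and y separately (midranks; no ties here).
rank(x): 6->2, 11->4, 12->5, 1->1, 15->7, 17->8, 14->6, 9->3
rank(y): 2->2, 7->7, 5->5, 1->1, 4->4, 3->3, 6->6, 8->8
Step 2: d_i = R_x(i) - R_y(i); compute d_i^2.
  (2-2)^2=0, (4-7)^2=9, (5-5)^2=0, (1-1)^2=0, (7-4)^2=9, (8-3)^2=25, (6-6)^2=0, (3-8)^2=25
sum(d^2) = 68.
Step 3: rho = 1 - 6*68 / (8*(8^2 - 1)) = 1 - 408/504 = 0.190476.
Step 4: Under H0, t = rho * sqrt((n-2)/(1-rho^2)) = 0.4753 ~ t(6).
Step 5: Two-sided p-value from the t-distribution with 6 df = 0.651401.
Step 6: alpha = 0.1. fail to reject H0.

rho = 0.1905, p = 0.651401, fail to reject H0 at alpha = 0.1.


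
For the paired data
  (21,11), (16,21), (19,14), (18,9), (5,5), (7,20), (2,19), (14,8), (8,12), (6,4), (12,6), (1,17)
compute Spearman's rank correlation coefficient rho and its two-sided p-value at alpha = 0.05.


Step 1: Rank x and y separately (midranks; no ties here).
rank(x): 21->12, 16->9, 19->11, 18->10, 5->3, 7->5, 2->2, 14->8, 8->6, 6->4, 12->7, 1->1
rank(y): 11->6, 21->12, 14->8, 9->5, 5->2, 20->11, 19->10, 8->4, 12->7, 4->1, 6->3, 17->9
Step 2: d_i = R_x(i) - R_y(i); compute d_i^2.
  (12-6)^2=36, (9-12)^2=9, (11-8)^2=9, (10-5)^2=25, (3-2)^2=1, (5-11)^2=36, (2-10)^2=64, (8-4)^2=16, (6-7)^2=1, (4-1)^2=9, (7-3)^2=16, (1-9)^2=64
sum(d^2) = 286.
Step 3: rho = 1 - 6*286 / (12*(12^2 - 1)) = 1 - 1716/1716 = 0.000000.
Step 4: Under H0, t = rho * sqrt((n-2)/(1-rho^2)) = 0.0000 ~ t(10).
Step 5: Two-sided p-value from the t-distribution with 10 df = 1.000000.
Step 6: alpha = 0.05. fail to reject H0.

rho = 0.0000, p = 1.000000, fail to reject H0 at alpha = 0.05.


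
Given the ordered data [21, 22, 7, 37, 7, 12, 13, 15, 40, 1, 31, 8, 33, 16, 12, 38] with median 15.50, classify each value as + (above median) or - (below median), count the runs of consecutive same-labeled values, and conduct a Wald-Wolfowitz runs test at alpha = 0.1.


Step 1: Compute median = 15.50; label A = above, B = below.
Labels in order: AABABBBBABABAABA  (n_A = 8, n_B = 8)
Step 2: Count runs R = 11.
Step 3: Under H0 (random ordering), E[R] = 2*n_A*n_B/(n_A+n_B) + 1 = 2*8*8/16 + 1 = 9.0000.
        Var[R] = 2*n_A*n_B*(2*n_A*n_B - n_A - n_B) / ((n_A+n_B)^2 * (n_A+n_B-1)) = 14336/3840 = 3.7333.
        SD[R] = 1.9322.
Step 4: Continuity-corrected z = (R - 0.5 - E[R]) / SD[R] = (11 - 0.5 - 9.0000) / 1.9322 = 0.7763.
Step 5: Two-sided p-value via normal approximation = 2*(1 - Phi(|z|)) = 0.437558.
Step 6: alpha = 0.1. fail to reject H0.

R = 11, z = 0.7763, p = 0.437558, fail to reject H0.


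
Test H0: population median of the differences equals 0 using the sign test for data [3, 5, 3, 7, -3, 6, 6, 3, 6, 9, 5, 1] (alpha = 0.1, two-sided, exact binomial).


Step 1: Discard zero differences. Original n = 12; n_eff = number of nonzero differences = 12.
Nonzero differences (with sign): +3, +5, +3, +7, -3, +6, +6, +3, +6, +9, +5, +1
Step 2: Count signs: positive = 11, negative = 1.
Step 3: Under H0: P(positive) = 0.5, so the number of positives S ~ Bin(12, 0.5).
Step 4: Two-sided exact p-value = sum of Bin(12,0.5) probabilities at or below the observed probability = 0.006348.
Step 5: alpha = 0.1. reject H0.

n_eff = 12, pos = 11, neg = 1, p = 0.006348, reject H0.


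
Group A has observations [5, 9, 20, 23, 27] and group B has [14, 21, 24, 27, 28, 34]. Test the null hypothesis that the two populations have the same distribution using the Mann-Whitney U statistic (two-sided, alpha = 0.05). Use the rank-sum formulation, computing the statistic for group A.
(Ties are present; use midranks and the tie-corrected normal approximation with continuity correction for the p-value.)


Step 1: Combine and sort all 11 observations; assign midranks.
sorted (value, group): (5,X), (9,X), (14,Y), (20,X), (21,Y), (23,X), (24,Y), (27,X), (27,Y), (28,Y), (34,Y)
ranks: 5->1, 9->2, 14->3, 20->4, 21->5, 23->6, 24->7, 27->8.5, 27->8.5, 28->10, 34->11
Step 2: Rank sum for X: R1 = 1 + 2 + 4 + 6 + 8.5 = 21.5.
Step 3: U_X = R1 - n1(n1+1)/2 = 21.5 - 5*6/2 = 21.5 - 15 = 6.5.
       U_Y = n1*n2 - U_X = 30 - 6.5 = 23.5.
Step 4: Ties are present, so use the tie-corrected normal approximation (with continuity correction) for the p-value.
Step 5: p-value = 0.143215; compare to alpha = 0.05. fail to reject H0.

U_X = 6.5, p = 0.143215, fail to reject H0 at alpha = 0.05.


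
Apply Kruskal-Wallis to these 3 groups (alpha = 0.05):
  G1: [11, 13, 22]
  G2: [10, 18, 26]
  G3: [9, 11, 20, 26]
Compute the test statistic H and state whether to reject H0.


Step 1: Combine all N = 10 observations and assign midranks.
sorted (value, group, rank): (9,G3,1), (10,G2,2), (11,G1,3.5), (11,G3,3.5), (13,G1,5), (18,G2,6), (20,G3,7), (22,G1,8), (26,G2,9.5), (26,G3,9.5)
Step 2: Sum ranks within each group.
R_1 = 16.5 (n_1 = 3)
R_2 = 17.5 (n_2 = 3)
R_3 = 21 (n_3 = 4)
Step 3: H = 12/(N(N+1)) * sum(R_i^2/n_i) - 3(N+1)
     = 12/(10*11) * (16.5^2/3 + 17.5^2/3 + 21^2/4) - 3*11
     = 0.109091 * 303.083 - 33
     = 0.063636.
Step 4: Ties present; correction factor C = 1 - 12/(10^3 - 10) = 0.987879. Corrected H = 0.063636 / 0.987879 = 0.064417.
Step 5: Under H0, H ~ chi^2(2); p-value = 0.968305.
Step 6: alpha = 0.05. fail to reject H0.

H = 0.0644, df = 2, p = 0.968305, fail to reject H0.


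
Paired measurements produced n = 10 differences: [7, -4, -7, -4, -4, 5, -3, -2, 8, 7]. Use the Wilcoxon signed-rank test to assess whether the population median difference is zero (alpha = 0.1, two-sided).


Step 1: Drop any zero differences (none here) and take |d_i|.
|d| = [7, 4, 7, 4, 4, 5, 3, 2, 8, 7]
Step 2: Midrank |d_i| (ties get averaged ranks).
ranks: |7|->8, |4|->4, |7|->8, |4|->4, |4|->4, |5|->6, |3|->2, |2|->1, |8|->10, |7|->8
Step 3: Attach original signs; sum ranks with positive sign and with negative sign.
W+ = 8 + 6 + 10 + 8 = 32
W- = 4 + 8 + 4 + 4 + 2 + 1 = 23
(Check: W+ + W- = 55 should equal n(n+1)/2 = 55.)
Step 4: Test statistic W = min(W+, W-) = 23.
Step 5: Ties in |d|, so use the tie-corrected normal approximation.
        E[W] = n(n+1)/4 = 10*11/4 = 27.5.
        Tie groups: |d|=4 (t=3), |d|=7 (t=3); sum(t^3 - t) = 48.
        Var[W] = n(n+1)(2n+1)/24 - sum(t^3-t)/48 = 2310/24 - 48/48 = 95.25.
        z = (W - E[W]) / sqrt(Var[W]) = (23 - 27.5) / 9.7596 = -0.4611.
        Two-sided p = 2*Phi(z) = 0.644738.
Step 6: alpha = 0.1. fail to reject H0.

W+ = 32, W- = 23, W = min = 23, p = 0.644738, fail to reject H0.


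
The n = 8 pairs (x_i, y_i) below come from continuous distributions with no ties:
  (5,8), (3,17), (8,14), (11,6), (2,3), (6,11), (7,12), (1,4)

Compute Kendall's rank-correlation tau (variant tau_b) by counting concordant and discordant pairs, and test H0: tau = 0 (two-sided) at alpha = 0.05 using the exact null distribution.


Step 1: Enumerate the 28 unordered pairs (i,j) with i<j and classify each by sign(x_j-x_i) * sign(y_j-y_i).
  (1,2):dx=-2,dy=+9->D; (1,3):dx=+3,dy=+6->C; (1,4):dx=+6,dy=-2->D; (1,5):dx=-3,dy=-5->C
  (1,6):dx=+1,dy=+3->C; (1,7):dx=+2,dy=+4->C; (1,8):dx=-4,dy=-4->C; (2,3):dx=+5,dy=-3->D
  (2,4):dx=+8,dy=-11->D; (2,5):dx=-1,dy=-14->C; (2,6):dx=+3,dy=-6->D; (2,7):dx=+4,dy=-5->D
  (2,8):dx=-2,dy=-13->C; (3,4):dx=+3,dy=-8->D; (3,5):dx=-6,dy=-11->C; (3,6):dx=-2,dy=-3->C
  (3,7):dx=-1,dy=-2->C; (3,8):dx=-7,dy=-10->C; (4,5):dx=-9,dy=-3->C; (4,6):dx=-5,dy=+5->D
  (4,7):dx=-4,dy=+6->D; (4,8):dx=-10,dy=-2->C; (5,6):dx=+4,dy=+8->C; (5,7):dx=+5,dy=+9->C
  (5,8):dx=-1,dy=+1->D; (6,7):dx=+1,dy=+1->C; (6,8):dx=-5,dy=-7->C; (7,8):dx=-6,dy=-8->C
Step 2: C = 18, D = 10, total pairs = 28.
Step 3: tau = (C - D)/(n(n-1)/2) = (18 - 10)/28 = 0.285714.
Step 4: Exact two-sided p-value (enumerate n! = 40320 permutations of y under H0): p = 0.398760.
Step 5: alpha = 0.05. fail to reject H0.

tau_b = 0.2857 (C=18, D=10), p = 0.398760, fail to reject H0.


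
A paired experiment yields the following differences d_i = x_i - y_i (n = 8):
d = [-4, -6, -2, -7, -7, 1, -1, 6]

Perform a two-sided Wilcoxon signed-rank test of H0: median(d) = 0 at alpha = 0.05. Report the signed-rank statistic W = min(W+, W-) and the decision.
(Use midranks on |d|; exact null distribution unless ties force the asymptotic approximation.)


Step 1: Drop any zero differences (none here) and take |d_i|.
|d| = [4, 6, 2, 7, 7, 1, 1, 6]
Step 2: Midrank |d_i| (ties get averaged ranks).
ranks: |4|->4, |6|->5.5, |2|->3, |7|->7.5, |7|->7.5, |1|->1.5, |1|->1.5, |6|->5.5
Step 3: Attach original signs; sum ranks with positive sign and with negative sign.
W+ = 1.5 + 5.5 = 7
W- = 4 + 5.5 + 3 + 7.5 + 7.5 + 1.5 = 29
(Check: W+ + W- = 36 should equal n(n+1)/2 = 36.)
Step 4: Test statistic W = min(W+, W-) = 7.
Step 5: Ties in |d|, so use the tie-corrected normal approximation.
        E[W] = n(n+1)/4 = 8*9/4 = 18.
        Tie groups: |d|=1 (t=2), |d|=6 (t=2), |d|=7 (t=2); sum(t^3 - t) = 18.
        Var[W] = n(n+1)(2n+1)/24 - sum(t^3-t)/48 = 1224/24 - 18/48 = 50.625.
        z = (W - E[W]) / sqrt(Var[W]) = (7 - 18) / 7.1151 = -1.5460.
        Two-sided p = 2*Phi(z) = 0.122104.
Step 6: alpha = 0.05. fail to reject H0.

W+ = 7, W- = 29, W = min = 7, p = 0.122104, fail to reject H0.


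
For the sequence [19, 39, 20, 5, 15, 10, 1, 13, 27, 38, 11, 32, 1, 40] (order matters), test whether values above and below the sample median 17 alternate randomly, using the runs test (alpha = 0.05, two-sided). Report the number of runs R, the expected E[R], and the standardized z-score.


Step 1: Compute median = 17; label A = above, B = below.
Labels in order: AAABBBBBAABABA  (n_A = 7, n_B = 7)
Step 2: Count runs R = 7.
Step 3: Under H0 (random ordering), E[R] = 2*n_A*n_B/(n_A+n_B) + 1 = 2*7*7/14 + 1 = 8.0000.
        Var[R] = 2*n_A*n_B*(2*n_A*n_B - n_A - n_B) / ((n_A+n_B)^2 * (n_A+n_B-1)) = 8232/2548 = 3.2308.
        SD[R] = 1.7974.
Step 4: Continuity-corrected z = (R + 0.5 - E[R]) / SD[R] = (7 + 0.5 - 8.0000) / 1.7974 = -0.2782.
Step 5: Two-sided p-value via normal approximation = 2*(1 - Phi(|z|)) = 0.780879.
Step 6: alpha = 0.05. fail to reject H0.

R = 7, z = -0.2782, p = 0.780879, fail to reject H0.


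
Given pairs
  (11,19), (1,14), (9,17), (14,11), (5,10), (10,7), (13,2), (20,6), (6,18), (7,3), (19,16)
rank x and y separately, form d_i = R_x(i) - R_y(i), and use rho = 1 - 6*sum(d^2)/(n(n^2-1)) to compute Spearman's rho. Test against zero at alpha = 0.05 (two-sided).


Step 1: Rank x and y separately (midranks; no ties here).
rank(x): 11->7, 1->1, 9->5, 14->9, 5->2, 10->6, 13->8, 20->11, 6->3, 7->4, 19->10
rank(y): 19->11, 14->7, 17->9, 11->6, 10->5, 7->4, 2->1, 6->3, 18->10, 3->2, 16->8
Step 2: d_i = R_x(i) - R_y(i); compute d_i^2.
  (7-11)^2=16, (1-7)^2=36, (5-9)^2=16, (9-6)^2=9, (2-5)^2=9, (6-4)^2=4, (8-1)^2=49, (11-3)^2=64, (3-10)^2=49, (4-2)^2=4, (10-8)^2=4
sum(d^2) = 260.
Step 3: rho = 1 - 6*260 / (11*(11^2 - 1)) = 1 - 1560/1320 = -0.181818.
Step 4: Under H0, t = rho * sqrt((n-2)/(1-rho^2)) = -0.5547 ~ t(9).
Step 5: Two-sided p-value from the t-distribution with 9 df = 0.592615.
Step 6: alpha = 0.05. fail to reject H0.

rho = -0.1818, p = 0.592615, fail to reject H0 at alpha = 0.05.


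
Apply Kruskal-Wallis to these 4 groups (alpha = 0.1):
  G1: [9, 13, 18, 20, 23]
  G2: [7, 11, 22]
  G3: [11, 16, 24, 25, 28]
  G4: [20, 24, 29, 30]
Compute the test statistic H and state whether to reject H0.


Step 1: Combine all N = 17 observations and assign midranks.
sorted (value, group, rank): (7,G2,1), (9,G1,2), (11,G2,3.5), (11,G3,3.5), (13,G1,5), (16,G3,6), (18,G1,7), (20,G1,8.5), (20,G4,8.5), (22,G2,10), (23,G1,11), (24,G3,12.5), (24,G4,12.5), (25,G3,14), (28,G3,15), (29,G4,16), (30,G4,17)
Step 2: Sum ranks within each group.
R_1 = 33.5 (n_1 = 5)
R_2 = 14.5 (n_2 = 3)
R_3 = 51 (n_3 = 5)
R_4 = 54 (n_4 = 4)
Step 3: H = 12/(N(N+1)) * sum(R_i^2/n_i) - 3(N+1)
     = 12/(17*18) * (33.5^2/5 + 14.5^2/3 + 51^2/5 + 54^2/4) - 3*18
     = 0.039216 * 1543.73 - 54
     = 6.538562.
Step 4: Ties present; correction factor C = 1 - 18/(17^3 - 17) = 0.996324. Corrected H = 6.538562 / 0.996324 = 6.562690.
Step 5: Under H0, H ~ chi^2(3); p-value = 0.087223.
Step 6: alpha = 0.1. reject H0.

H = 6.5627, df = 3, p = 0.087223, reject H0.


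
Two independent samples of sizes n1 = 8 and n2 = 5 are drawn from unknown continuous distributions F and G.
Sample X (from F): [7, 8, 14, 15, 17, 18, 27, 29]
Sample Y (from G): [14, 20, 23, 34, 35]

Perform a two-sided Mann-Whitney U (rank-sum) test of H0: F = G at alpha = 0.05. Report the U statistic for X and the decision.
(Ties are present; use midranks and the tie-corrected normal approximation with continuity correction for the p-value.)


Step 1: Combine and sort all 13 observations; assign midranks.
sorted (value, group): (7,X), (8,X), (14,X), (14,Y), (15,X), (17,X), (18,X), (20,Y), (23,Y), (27,X), (29,X), (34,Y), (35,Y)
ranks: 7->1, 8->2, 14->3.5, 14->3.5, 15->5, 17->6, 18->7, 20->8, 23->9, 27->10, 29->11, 34->12, 35->13
Step 2: Rank sum for X: R1 = 1 + 2 + 3.5 + 5 + 6 + 7 + 10 + 11 = 45.5.
Step 3: U_X = R1 - n1(n1+1)/2 = 45.5 - 8*9/2 = 45.5 - 36 = 9.5.
       U_Y = n1*n2 - U_X = 40 - 9.5 = 30.5.
Step 4: Ties are present, so use the tie-corrected normal approximation (with continuity correction) for the p-value.
Step 5: p-value = 0.142685; compare to alpha = 0.05. fail to reject H0.

U_X = 9.5, p = 0.142685, fail to reject H0 at alpha = 0.05.


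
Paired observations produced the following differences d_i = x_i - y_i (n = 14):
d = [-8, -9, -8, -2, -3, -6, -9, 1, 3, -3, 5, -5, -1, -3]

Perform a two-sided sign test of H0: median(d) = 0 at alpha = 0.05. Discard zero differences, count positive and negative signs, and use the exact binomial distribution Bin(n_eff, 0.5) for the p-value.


Step 1: Discard zero differences. Original n = 14; n_eff = number of nonzero differences = 14.
Nonzero differences (with sign): -8, -9, -8, -2, -3, -6, -9, +1, +3, -3, +5, -5, -1, -3
Step 2: Count signs: positive = 3, negative = 11.
Step 3: Under H0: P(positive) = 0.5, so the number of positives S ~ Bin(14, 0.5).
Step 4: Two-sided exact p-value = sum of Bin(14,0.5) probabilities at or below the observed probability = 0.057373.
Step 5: alpha = 0.05. fail to reject H0.

n_eff = 14, pos = 3, neg = 11, p = 0.057373, fail to reject H0.


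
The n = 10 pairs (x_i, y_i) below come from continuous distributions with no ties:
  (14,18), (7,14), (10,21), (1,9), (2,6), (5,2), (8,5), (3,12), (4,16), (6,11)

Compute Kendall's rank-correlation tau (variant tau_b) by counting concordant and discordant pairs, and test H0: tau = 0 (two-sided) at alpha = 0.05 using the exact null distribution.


Step 1: Enumerate the 45 unordered pairs (i,j) with i<j and classify each by sign(x_j-x_i) * sign(y_j-y_i).
  (1,2):dx=-7,dy=-4->C; (1,3):dx=-4,dy=+3->D; (1,4):dx=-13,dy=-9->C; (1,5):dx=-12,dy=-12->C
  (1,6):dx=-9,dy=-16->C; (1,7):dx=-6,dy=-13->C; (1,8):dx=-11,dy=-6->C; (1,9):dx=-10,dy=-2->C
  (1,10):dx=-8,dy=-7->C; (2,3):dx=+3,dy=+7->C; (2,4):dx=-6,dy=-5->C; (2,5):dx=-5,dy=-8->C
  (2,6):dx=-2,dy=-12->C; (2,7):dx=+1,dy=-9->D; (2,8):dx=-4,dy=-2->C; (2,9):dx=-3,dy=+2->D
  (2,10):dx=-1,dy=-3->C; (3,4):dx=-9,dy=-12->C; (3,5):dx=-8,dy=-15->C; (3,6):dx=-5,dy=-19->C
  (3,7):dx=-2,dy=-16->C; (3,8):dx=-7,dy=-9->C; (3,9):dx=-6,dy=-5->C; (3,10):dx=-4,dy=-10->C
  (4,5):dx=+1,dy=-3->D; (4,6):dx=+4,dy=-7->D; (4,7):dx=+7,dy=-4->D; (4,8):dx=+2,dy=+3->C
  (4,9):dx=+3,dy=+7->C; (4,10):dx=+5,dy=+2->C; (5,6):dx=+3,dy=-4->D; (5,7):dx=+6,dy=-1->D
  (5,8):dx=+1,dy=+6->C; (5,9):dx=+2,dy=+10->C; (5,10):dx=+4,dy=+5->C; (6,7):dx=+3,dy=+3->C
  (6,8):dx=-2,dy=+10->D; (6,9):dx=-1,dy=+14->D; (6,10):dx=+1,dy=+9->C; (7,8):dx=-5,dy=+7->D
  (7,9):dx=-4,dy=+11->D; (7,10):dx=-2,dy=+6->D; (8,9):dx=+1,dy=+4->C; (8,10):dx=+3,dy=-1->D
  (9,10):dx=+2,dy=-5->D
Step 2: C = 30, D = 15, total pairs = 45.
Step 3: tau = (C - D)/(n(n-1)/2) = (30 - 15)/45 = 0.333333.
Step 4: Exact two-sided p-value (enumerate n! = 3628800 permutations of y under H0): p = 0.216373.
Step 5: alpha = 0.05. fail to reject H0.

tau_b = 0.3333 (C=30, D=15), p = 0.216373, fail to reject H0.


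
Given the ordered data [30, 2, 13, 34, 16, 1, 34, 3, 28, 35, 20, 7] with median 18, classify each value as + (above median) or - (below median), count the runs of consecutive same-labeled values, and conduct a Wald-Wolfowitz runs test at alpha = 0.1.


Step 1: Compute median = 18; label A = above, B = below.
Labels in order: ABBABBABAAAB  (n_A = 6, n_B = 6)
Step 2: Count runs R = 8.
Step 3: Under H0 (random ordering), E[R] = 2*n_A*n_B/(n_A+n_B) + 1 = 2*6*6/12 + 1 = 7.0000.
        Var[R] = 2*n_A*n_B*(2*n_A*n_B - n_A - n_B) / ((n_A+n_B)^2 * (n_A+n_B-1)) = 4320/1584 = 2.7273.
        SD[R] = 1.6514.
Step 4: Continuity-corrected z = (R - 0.5 - E[R]) / SD[R] = (8 - 0.5 - 7.0000) / 1.6514 = 0.3028.
Step 5: Two-sided p-value via normal approximation = 2*(1 - Phi(|z|)) = 0.762069.
Step 6: alpha = 0.1. fail to reject H0.

R = 8, z = 0.3028, p = 0.762069, fail to reject H0.


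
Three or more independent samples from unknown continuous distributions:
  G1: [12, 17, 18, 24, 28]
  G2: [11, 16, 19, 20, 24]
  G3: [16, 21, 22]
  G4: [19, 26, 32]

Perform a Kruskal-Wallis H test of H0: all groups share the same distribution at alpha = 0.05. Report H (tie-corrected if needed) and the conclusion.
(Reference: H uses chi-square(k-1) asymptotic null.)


Step 1: Combine all N = 16 observations and assign midranks.
sorted (value, group, rank): (11,G2,1), (12,G1,2), (16,G2,3.5), (16,G3,3.5), (17,G1,5), (18,G1,6), (19,G2,7.5), (19,G4,7.5), (20,G2,9), (21,G3,10), (22,G3,11), (24,G1,12.5), (24,G2,12.5), (26,G4,14), (28,G1,15), (32,G4,16)
Step 2: Sum ranks within each group.
R_1 = 40.5 (n_1 = 5)
R_2 = 33.5 (n_2 = 5)
R_3 = 24.5 (n_3 = 3)
R_4 = 37.5 (n_4 = 3)
Step 3: H = 12/(N(N+1)) * sum(R_i^2/n_i) - 3(N+1)
     = 12/(16*17) * (40.5^2/5 + 33.5^2/5 + 24.5^2/3 + 37.5^2/3) - 3*17
     = 0.044118 * 1221.33 - 51
     = 2.882353.
Step 4: Ties present; correction factor C = 1 - 18/(16^3 - 16) = 0.995588. Corrected H = 2.882353 / 0.995588 = 2.895126.
Step 5: Under H0, H ~ chi^2(3); p-value = 0.408079.
Step 6: alpha = 0.05. fail to reject H0.

H = 2.8951, df = 3, p = 0.408079, fail to reject H0.


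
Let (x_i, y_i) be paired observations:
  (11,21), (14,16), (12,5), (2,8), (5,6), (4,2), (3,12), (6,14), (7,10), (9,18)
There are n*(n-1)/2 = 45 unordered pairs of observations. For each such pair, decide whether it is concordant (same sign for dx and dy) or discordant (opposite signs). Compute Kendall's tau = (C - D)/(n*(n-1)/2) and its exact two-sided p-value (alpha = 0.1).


Step 1: Enumerate the 45 unordered pairs (i,j) with i<j and classify each by sign(x_j-x_i) * sign(y_j-y_i).
  (1,2):dx=+3,dy=-5->D; (1,3):dx=+1,dy=-16->D; (1,4):dx=-9,dy=-13->C; (1,5):dx=-6,dy=-15->C
  (1,6):dx=-7,dy=-19->C; (1,7):dx=-8,dy=-9->C; (1,8):dx=-5,dy=-7->C; (1,9):dx=-4,dy=-11->C
  (1,10):dx=-2,dy=-3->C; (2,3):dx=-2,dy=-11->C; (2,4):dx=-12,dy=-8->C; (2,5):dx=-9,dy=-10->C
  (2,6):dx=-10,dy=-14->C; (2,7):dx=-11,dy=-4->C; (2,8):dx=-8,dy=-2->C; (2,9):dx=-7,dy=-6->C
  (2,10):dx=-5,dy=+2->D; (3,4):dx=-10,dy=+3->D; (3,5):dx=-7,dy=+1->D; (3,6):dx=-8,dy=-3->C
  (3,7):dx=-9,dy=+7->D; (3,8):dx=-6,dy=+9->D; (3,9):dx=-5,dy=+5->D; (3,10):dx=-3,dy=+13->D
  (4,5):dx=+3,dy=-2->D; (4,6):dx=+2,dy=-6->D; (4,7):dx=+1,dy=+4->C; (4,8):dx=+4,dy=+6->C
  (4,9):dx=+5,dy=+2->C; (4,10):dx=+7,dy=+10->C; (5,6):dx=-1,dy=-4->C; (5,7):dx=-2,dy=+6->D
  (5,8):dx=+1,dy=+8->C; (5,9):dx=+2,dy=+4->C; (5,10):dx=+4,dy=+12->C; (6,7):dx=-1,dy=+10->D
  (6,8):dx=+2,dy=+12->C; (6,9):dx=+3,dy=+8->C; (6,10):dx=+5,dy=+16->C; (7,8):dx=+3,dy=+2->C
  (7,9):dx=+4,dy=-2->D; (7,10):dx=+6,dy=+6->C; (8,9):dx=+1,dy=-4->D; (8,10):dx=+3,dy=+4->C
  (9,10):dx=+2,dy=+8->C
Step 2: C = 30, D = 15, total pairs = 45.
Step 3: tau = (C - D)/(n(n-1)/2) = (30 - 15)/45 = 0.333333.
Step 4: Exact two-sided p-value (enumerate n! = 3628800 permutations of y under H0): p = 0.216373.
Step 5: alpha = 0.1. fail to reject H0.

tau_b = 0.3333 (C=30, D=15), p = 0.216373, fail to reject H0.


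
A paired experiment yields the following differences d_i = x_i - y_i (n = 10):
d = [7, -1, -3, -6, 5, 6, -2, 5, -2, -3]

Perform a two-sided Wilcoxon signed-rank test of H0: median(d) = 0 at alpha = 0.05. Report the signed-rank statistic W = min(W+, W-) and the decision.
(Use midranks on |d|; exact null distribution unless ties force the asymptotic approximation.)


Step 1: Drop any zero differences (none here) and take |d_i|.
|d| = [7, 1, 3, 6, 5, 6, 2, 5, 2, 3]
Step 2: Midrank |d_i| (ties get averaged ranks).
ranks: |7|->10, |1|->1, |3|->4.5, |6|->8.5, |5|->6.5, |6|->8.5, |2|->2.5, |5|->6.5, |2|->2.5, |3|->4.5
Step 3: Attach original signs; sum ranks with positive sign and with negative sign.
W+ = 10 + 6.5 + 8.5 + 6.5 = 31.5
W- = 1 + 4.5 + 8.5 + 2.5 + 2.5 + 4.5 = 23.5
(Check: W+ + W- = 55 should equal n(n+1)/2 = 55.)
Step 4: Test statistic W = min(W+, W-) = 23.5.
Step 5: Ties in |d|, so use the tie-corrected normal approximation.
        E[W] = n(n+1)/4 = 10*11/4 = 27.5.
        Tie groups: |d|=2 (t=2), |d|=3 (t=2), |d|=5 (t=2), |d|=6 (t=2); sum(t^3 - t) = 24.
        Var[W] = n(n+1)(2n+1)/24 - sum(t^3-t)/48 = 2310/24 - 24/48 = 95.75.
        z = (W - E[W]) / sqrt(Var[W]) = (23.5 - 27.5) / 9.7852 = -0.4088.
        Two-sided p = 2*Phi(z) = 0.682700.
Step 6: alpha = 0.05. fail to reject H0.

W+ = 31.5, W- = 23.5, W = min = 23.5, p = 0.682700, fail to reject H0.


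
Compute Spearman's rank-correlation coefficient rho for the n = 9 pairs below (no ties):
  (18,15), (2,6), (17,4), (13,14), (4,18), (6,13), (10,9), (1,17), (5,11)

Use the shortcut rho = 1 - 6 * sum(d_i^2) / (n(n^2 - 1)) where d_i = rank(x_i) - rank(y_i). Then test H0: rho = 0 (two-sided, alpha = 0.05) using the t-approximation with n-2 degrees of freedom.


Step 1: Rank x and y separately (midranks; no ties here).
rank(x): 18->9, 2->2, 17->8, 13->7, 4->3, 6->5, 10->6, 1->1, 5->4
rank(y): 15->7, 6->2, 4->1, 14->6, 18->9, 13->5, 9->3, 17->8, 11->4
Step 2: d_i = R_x(i) - R_y(i); compute d_i^2.
  (9-7)^2=4, (2-2)^2=0, (8-1)^2=49, (7-6)^2=1, (3-9)^2=36, (5-5)^2=0, (6-3)^2=9, (1-8)^2=49, (4-4)^2=0
sum(d^2) = 148.
Step 3: rho = 1 - 6*148 / (9*(9^2 - 1)) = 1 - 888/720 = -0.233333.
Step 4: Under H0, t = rho * sqrt((n-2)/(1-rho^2)) = -0.6349 ~ t(7).
Step 5: Two-sided p-value from the t-distribution with 7 df = 0.545699.
Step 6: alpha = 0.05. fail to reject H0.

rho = -0.2333, p = 0.545699, fail to reject H0 at alpha = 0.05.


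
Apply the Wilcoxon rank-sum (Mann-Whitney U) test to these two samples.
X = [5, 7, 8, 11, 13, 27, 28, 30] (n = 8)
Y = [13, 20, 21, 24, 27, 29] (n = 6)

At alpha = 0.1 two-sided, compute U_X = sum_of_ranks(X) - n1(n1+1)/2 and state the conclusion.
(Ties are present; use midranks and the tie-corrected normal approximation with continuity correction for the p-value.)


Step 1: Combine and sort all 14 observations; assign midranks.
sorted (value, group): (5,X), (7,X), (8,X), (11,X), (13,X), (13,Y), (20,Y), (21,Y), (24,Y), (27,X), (27,Y), (28,X), (29,Y), (30,X)
ranks: 5->1, 7->2, 8->3, 11->4, 13->5.5, 13->5.5, 20->7, 21->8, 24->9, 27->10.5, 27->10.5, 28->12, 29->13, 30->14
Step 2: Rank sum for X: R1 = 1 + 2 + 3 + 4 + 5.5 + 10.5 + 12 + 14 = 52.
Step 3: U_X = R1 - n1(n1+1)/2 = 52 - 8*9/2 = 52 - 36 = 16.
       U_Y = n1*n2 - U_X = 48 - 16 = 32.
Step 4: Ties are present, so use the tie-corrected normal approximation (with continuity correction) for the p-value.
Step 5: p-value = 0.331857; compare to alpha = 0.1. fail to reject H0.

U_X = 16, p = 0.331857, fail to reject H0 at alpha = 0.1.
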